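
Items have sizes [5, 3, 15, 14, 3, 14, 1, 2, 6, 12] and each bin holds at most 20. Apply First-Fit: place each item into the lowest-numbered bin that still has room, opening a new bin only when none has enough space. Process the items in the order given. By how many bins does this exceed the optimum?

First-Fit: [5,3,3,1,2,6] [15] [14] [14] [12] → 5 bins.
Total size 75; any packing needs at least ⌈75/20⌉ = 4 bins.
An optimal packing achieves that bound: [15,5] [14,6] [14,3,3] [12,2,1] → 4 bins.
Excess: 5 − 4 = 1.

1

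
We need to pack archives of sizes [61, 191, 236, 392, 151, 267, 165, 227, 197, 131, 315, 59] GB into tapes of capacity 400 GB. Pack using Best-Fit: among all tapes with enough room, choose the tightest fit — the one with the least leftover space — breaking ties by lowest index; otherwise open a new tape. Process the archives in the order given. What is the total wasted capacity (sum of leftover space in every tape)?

tape 1: place 61 GB, 339 GB left
tape 1: place 191 GB, 148 GB left
tape 2: place 236 GB, 164 GB left
tape 3: place 392 GB, 8 GB left
tape 2: place 151 GB, 13 GB left
tape 4: place 267 GB, 133 GB left
tape 5: place 165 GB, 235 GB left
tape 5: place 227 GB, 8 GB left
tape 6: place 197 GB, 203 GB left
tape 4: place 131 GB, 2 GB left
tape 7: place 315 GB, 85 GB left
tape 7: place 59 GB, 26 GB left
7 tapes × 400 GB = 2800 GB; used 2392 GB; unused 408 GB.

408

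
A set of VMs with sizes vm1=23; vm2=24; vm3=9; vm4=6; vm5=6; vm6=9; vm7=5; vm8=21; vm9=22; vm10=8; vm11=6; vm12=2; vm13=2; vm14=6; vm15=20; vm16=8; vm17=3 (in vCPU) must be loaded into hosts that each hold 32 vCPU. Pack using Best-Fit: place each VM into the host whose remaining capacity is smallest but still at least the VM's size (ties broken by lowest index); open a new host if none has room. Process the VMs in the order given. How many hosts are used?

vm1 (23 vCPU) → host 1 (remaining 9 vCPU)
vm2 (24 vCPU) → host 2 (remaining 8 vCPU)
vm3 (9 vCPU) → host 1 (remaining 0 vCPU)
vm4 (6 vCPU) → host 2 (remaining 2 vCPU)
vm5 (6 vCPU) → host 3 (remaining 26 vCPU)
vm6 (9 vCPU) → host 3 (remaining 17 vCPU)
vm7 (5 vCPU) → host 3 (remaining 12 vCPU)
vm8 (21 vCPU) → host 4 (remaining 11 vCPU)
vm9 (22 vCPU) → host 5 (remaining 10 vCPU)
vm10 (8 vCPU) → host 5 (remaining 2 vCPU)
vm11 (6 vCPU) → host 4 (remaining 5 vCPU)
vm12 (2 vCPU) → host 2 (remaining 0 vCPU)
vm13 (2 vCPU) → host 5 (remaining 0 vCPU)
vm14 (6 vCPU) → host 3 (remaining 6 vCPU)
vm15 (20 vCPU) → host 6 (remaining 12 vCPU)
vm16 (8 vCPU) → host 6 (remaining 4 vCPU)
vm17 (3 vCPU) → host 6 (remaining 1 vCPU)

6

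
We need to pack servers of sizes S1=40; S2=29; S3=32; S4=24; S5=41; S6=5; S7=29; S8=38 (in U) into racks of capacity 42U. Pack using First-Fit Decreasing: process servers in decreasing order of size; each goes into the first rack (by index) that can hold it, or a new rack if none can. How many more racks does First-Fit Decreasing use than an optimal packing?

0

First-Fit Decreasing: [41] [40] [38] [32,5] [29] [29] [24] → 7 racks.
7 servers exceed 21U (half the capacity), and no two of those can share a rack, so at least 7 racks are needed.
So 7 is already optimal.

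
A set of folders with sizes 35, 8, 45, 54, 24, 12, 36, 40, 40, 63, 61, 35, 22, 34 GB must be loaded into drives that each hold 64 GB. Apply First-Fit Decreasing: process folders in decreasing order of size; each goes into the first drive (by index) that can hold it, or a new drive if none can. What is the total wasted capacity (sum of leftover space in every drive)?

Sorted descending: 63, 61, 54, 45, 40, 40, 36, 35, 35, 34, 24, 22, 12, 8.
drive 1: place 63 GB, 1 GB left
drive 2: place 61 GB, 3 GB left
drive 3: place 54 GB, 10 GB left
drive 4: place 45 GB, 19 GB left
drive 5: place 40 GB, 24 GB left
drive 6: place 40 GB, 24 GB left
drive 7: place 36 GB, 28 GB left
drive 8: place 35 GB, 29 GB left
drive 9: place 35 GB, 29 GB left
drive 10: place 34 GB, 30 GB left
drive 5: place 24 GB, 0 GB left
drive 6: place 22 GB, 2 GB left
drive 4: place 12 GB, 7 GB left
drive 3: place 8 GB, 2 GB left
10 drives × 64 GB = 640 GB; used 509 GB; unused 131 GB.

131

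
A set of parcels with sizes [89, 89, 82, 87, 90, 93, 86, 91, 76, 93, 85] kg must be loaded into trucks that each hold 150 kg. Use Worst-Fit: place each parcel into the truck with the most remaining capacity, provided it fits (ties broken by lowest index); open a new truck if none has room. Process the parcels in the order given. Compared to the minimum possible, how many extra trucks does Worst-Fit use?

0

Worst-Fit: [89] [89] [82] [87] [90] [93] [86] [91] [76] [93] [85] → 11 trucks.
11 parcels exceed 75 kg (half the capacity), and no two of those can share a truck, so at least 11 trucks are needed.
So 11 is already optimal.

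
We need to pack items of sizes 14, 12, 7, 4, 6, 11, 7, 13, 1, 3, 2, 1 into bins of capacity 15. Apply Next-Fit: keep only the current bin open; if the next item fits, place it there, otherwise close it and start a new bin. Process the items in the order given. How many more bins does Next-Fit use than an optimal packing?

Next-Fit: [14] [12] [7,4] [6] [11] [7] [13,1] [3,2,1] → 8 bins.
Total size 81; any packing needs at least ⌈81/15⌉ = 6 bins.
An optimal packing achieves that bound: [14,1] [13,2] [12,3] [11,4] [7,7,1] [6] → 6 bins.
Excess: 8 − 6 = 2.

2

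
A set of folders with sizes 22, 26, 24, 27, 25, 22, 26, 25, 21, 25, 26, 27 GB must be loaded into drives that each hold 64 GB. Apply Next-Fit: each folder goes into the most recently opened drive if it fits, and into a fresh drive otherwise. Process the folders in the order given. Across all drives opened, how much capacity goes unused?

88

Put 22 GB in drive 1; 42 GB remain.
Put 26 GB in drive 1; 16 GB remain.
Put 24 GB in drive 2; 40 GB remain.
Put 27 GB in drive 2; 13 GB remain.
Put 25 GB in drive 3; 39 GB remain.
Put 22 GB in drive 3; 17 GB remain.
Put 26 GB in drive 4; 38 GB remain.
Put 25 GB in drive 4; 13 GB remain.
Put 21 GB in drive 5; 43 GB remain.
Put 25 GB in drive 5; 18 GB remain.
Put 26 GB in drive 6; 38 GB remain.
Put 27 GB in drive 6; 11 GB remain.
6 drives × 64 GB = 384 GB; used 296 GB; unused 88 GB.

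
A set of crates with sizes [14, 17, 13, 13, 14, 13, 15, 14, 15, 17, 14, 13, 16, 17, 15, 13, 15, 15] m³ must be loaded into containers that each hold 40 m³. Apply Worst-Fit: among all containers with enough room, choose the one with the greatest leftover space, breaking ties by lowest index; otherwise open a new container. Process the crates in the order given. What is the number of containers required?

Put 14 m³ in container 1; 26 m³ remain.
Put 17 m³ in container 1; 9 m³ remain.
Put 13 m³ in container 2; 27 m³ remain.
Put 13 m³ in container 2; 14 m³ remain.
Put 14 m³ in container 2; 0 m³ remain.
Put 13 m³ in container 3; 27 m³ remain.
Put 15 m³ in container 3; 12 m³ remain.
Put 14 m³ in container 4; 26 m³ remain.
Put 15 m³ in container 4; 11 m³ remain.
Put 17 m³ in container 5; 23 m³ remain.
Put 14 m³ in container 5; 9 m³ remain.
Put 13 m³ in container 6; 27 m³ remain.
Put 16 m³ in container 6; 11 m³ remain.
Put 17 m³ in container 7; 23 m³ remain.
Put 15 m³ in container 7; 8 m³ remain.
Put 13 m³ in container 8; 27 m³ remain.
Put 15 m³ in container 8; 12 m³ remain.
Put 15 m³ in container 9; 25 m³ remain.
Final containers: [14,17] [13,13,14] [13,15] [14,15] [17,14] [13,16] [17,15] [13,15] [15].

9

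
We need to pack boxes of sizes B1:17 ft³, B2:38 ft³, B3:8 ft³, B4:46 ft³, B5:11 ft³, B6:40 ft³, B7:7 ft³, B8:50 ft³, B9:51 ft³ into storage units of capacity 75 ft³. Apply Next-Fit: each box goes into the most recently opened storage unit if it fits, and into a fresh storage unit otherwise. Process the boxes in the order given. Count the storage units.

5

storage unit 1: place B1 (17 ft³), 58 ft³ left
storage unit 1: place B2 (38 ft³), 20 ft³ left
storage unit 1: place B3 (8 ft³), 12 ft³ left
storage unit 2: place B4 (46 ft³), 29 ft³ left
storage unit 2: place B5 (11 ft³), 18 ft³ left
storage unit 3: place B6 (40 ft³), 35 ft³ left
storage unit 3: place B7 (7 ft³), 28 ft³ left
storage unit 4: place B8 (50 ft³), 25 ft³ left
storage unit 5: place B9 (51 ft³), 24 ft³ left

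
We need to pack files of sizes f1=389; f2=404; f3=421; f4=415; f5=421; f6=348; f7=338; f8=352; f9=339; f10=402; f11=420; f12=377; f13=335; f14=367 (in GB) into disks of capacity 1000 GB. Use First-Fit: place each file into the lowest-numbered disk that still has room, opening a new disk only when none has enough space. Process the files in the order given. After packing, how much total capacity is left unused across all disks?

1672

disk 1: place f1 (389 GB), 611 GB left
disk 1: place f2 (404 GB), 207 GB left
disk 2: place f3 (421 GB), 579 GB left
disk 2: place f4 (415 GB), 164 GB left
disk 3: place f5 (421 GB), 579 GB left
disk 3: place f6 (348 GB), 231 GB left
disk 4: place f7 (338 GB), 662 GB left
disk 4: place f8 (352 GB), 310 GB left
disk 5: place f9 (339 GB), 661 GB left
disk 5: place f10 (402 GB), 259 GB left
disk 6: place f11 (420 GB), 580 GB left
disk 6: place f12 (377 GB), 203 GB left
disk 7: place f13 (335 GB), 665 GB left
disk 7: place f14 (367 GB), 298 GB left
7 disks × 1000 GB = 7000 GB; used 5328 GB; unused 1672 GB.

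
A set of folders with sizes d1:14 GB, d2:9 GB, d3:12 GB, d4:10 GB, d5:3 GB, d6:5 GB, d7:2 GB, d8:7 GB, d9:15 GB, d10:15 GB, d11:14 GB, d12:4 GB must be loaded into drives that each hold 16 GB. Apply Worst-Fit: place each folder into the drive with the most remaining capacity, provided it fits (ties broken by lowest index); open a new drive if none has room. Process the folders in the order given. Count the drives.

8

drive 1: place d1 (14 GB), 2 GB left
drive 2: place d2 (9 GB), 7 GB left
drive 3: place d3 (12 GB), 4 GB left
drive 4: place d4 (10 GB), 6 GB left
drive 2: place d5 (3 GB), 4 GB left
drive 4: place d6 (5 GB), 1 GB left
drive 2: place d7 (2 GB), 2 GB left
drive 5: place d8 (7 GB), 9 GB left
drive 6: place d9 (15 GB), 1 GB left
drive 7: place d10 (15 GB), 1 GB left
drive 8: place d11 (14 GB), 2 GB left
drive 5: place d12 (4 GB), 5 GB left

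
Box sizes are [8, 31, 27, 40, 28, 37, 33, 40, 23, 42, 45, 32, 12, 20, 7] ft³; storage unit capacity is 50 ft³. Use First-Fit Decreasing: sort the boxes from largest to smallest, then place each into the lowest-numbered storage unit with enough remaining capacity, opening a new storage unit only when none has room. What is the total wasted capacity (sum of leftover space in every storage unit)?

75

Sorted descending: 45, 42, 40, 40, 37, 33, 32, 31, 28, 27, 23, 20, 12, 8, 7.
45 ft³ → storage unit 1 (remaining 5 ft³)
42 ft³ → storage unit 2 (remaining 8 ft³)
40 ft³ → storage unit 3 (remaining 10 ft³)
40 ft³ → storage unit 4 (remaining 10 ft³)
37 ft³ → storage unit 5 (remaining 13 ft³)
33 ft³ → storage unit 6 (remaining 17 ft³)
32 ft³ → storage unit 7 (remaining 18 ft³)
31 ft³ → storage unit 8 (remaining 19 ft³)
28 ft³ → storage unit 9 (remaining 22 ft³)
27 ft³ → storage unit 10 (remaining 23 ft³)
23 ft³ → storage unit 10 (remaining 0 ft³)
20 ft³ → storage unit 9 (remaining 2 ft³)
12 ft³ → storage unit 5 (remaining 1 ft³)
8 ft³ → storage unit 2 (remaining 0 ft³)
7 ft³ → storage unit 3 (remaining 3 ft³)
10 storage units × 50 ft³ = 500 ft³; used 425 ft³; unused 75 ft³.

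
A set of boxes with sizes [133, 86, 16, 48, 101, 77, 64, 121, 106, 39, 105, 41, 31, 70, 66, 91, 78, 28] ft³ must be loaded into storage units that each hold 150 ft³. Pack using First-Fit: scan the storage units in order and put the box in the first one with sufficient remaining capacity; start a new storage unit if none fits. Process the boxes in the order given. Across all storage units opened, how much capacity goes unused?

133 ft³ → storage unit 1 (remaining 17 ft³)
86 ft³ → storage unit 2 (remaining 64 ft³)
16 ft³ → storage unit 1 (remaining 1 ft³)
48 ft³ → storage unit 2 (remaining 16 ft³)
101 ft³ → storage unit 3 (remaining 49 ft³)
77 ft³ → storage unit 4 (remaining 73 ft³)
64 ft³ → storage unit 4 (remaining 9 ft³)
121 ft³ → storage unit 5 (remaining 29 ft³)
106 ft³ → storage unit 6 (remaining 44 ft³)
39 ft³ → storage unit 3 (remaining 10 ft³)
105 ft³ → storage unit 7 (remaining 45 ft³)
41 ft³ → storage unit 6 (remaining 3 ft³)
31 ft³ → storage unit 7 (remaining 14 ft³)
70 ft³ → storage unit 8 (remaining 80 ft³)
66 ft³ → storage unit 8 (remaining 14 ft³)
91 ft³ → storage unit 9 (remaining 59 ft³)
78 ft³ → storage unit 10 (remaining 72 ft³)
28 ft³ → storage unit 5 (remaining 1 ft³)
10 storage units × 150 ft³ = 1500 ft³; used 1301 ft³; unused 199 ft³.

199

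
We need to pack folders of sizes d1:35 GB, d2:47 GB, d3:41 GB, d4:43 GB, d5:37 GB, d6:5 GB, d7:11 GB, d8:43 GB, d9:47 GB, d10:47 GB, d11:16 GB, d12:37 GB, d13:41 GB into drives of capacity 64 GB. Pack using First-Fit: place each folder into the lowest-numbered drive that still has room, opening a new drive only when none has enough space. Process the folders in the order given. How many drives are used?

d1 (35 GB) → drive 1 (remaining 29 GB)
d2 (47 GB) → drive 2 (remaining 17 GB)
d3 (41 GB) → drive 3 (remaining 23 GB)
d4 (43 GB) → drive 4 (remaining 21 GB)
d5 (37 GB) → drive 5 (remaining 27 GB)
d6 (5 GB) → drive 1 (remaining 24 GB)
d7 (11 GB) → drive 1 (remaining 13 GB)
d8 (43 GB) → drive 6 (remaining 21 GB)
d9 (47 GB) → drive 7 (remaining 17 GB)
d10 (47 GB) → drive 8 (remaining 17 GB)
d11 (16 GB) → drive 2 (remaining 1 GB)
d12 (37 GB) → drive 9 (remaining 27 GB)
d13 (41 GB) → drive 10 (remaining 23 GB)

10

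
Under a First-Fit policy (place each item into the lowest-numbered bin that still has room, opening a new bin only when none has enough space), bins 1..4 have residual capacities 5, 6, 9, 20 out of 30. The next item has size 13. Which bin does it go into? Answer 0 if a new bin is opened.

4

Bins with room: bin 4 (20).
The first with room is bin 4.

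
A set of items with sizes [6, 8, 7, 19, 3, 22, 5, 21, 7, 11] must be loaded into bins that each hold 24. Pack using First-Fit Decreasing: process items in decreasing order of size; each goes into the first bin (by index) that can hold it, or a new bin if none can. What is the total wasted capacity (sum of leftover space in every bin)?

Sorted descending: 22, 21, 19, 11, 8, 7, 7, 6, 5, 3.
bin 1: place 22, 2 left
bin 2: place 21, 3 left
bin 3: place 19, 5 left
bin 4: place 11, 13 left
bin 4: place 8, 5 left
bin 5: place 7, 17 left
bin 5: place 7, 10 left
bin 5: place 6, 4 left
bin 3: place 5, 0 left
bin 2: place 3, 0 left
5 bins × 24 = 120; used 109; unused 11.

11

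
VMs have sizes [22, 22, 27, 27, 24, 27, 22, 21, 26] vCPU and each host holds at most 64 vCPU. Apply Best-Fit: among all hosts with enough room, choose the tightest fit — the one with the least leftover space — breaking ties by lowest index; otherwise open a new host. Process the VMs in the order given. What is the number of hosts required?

22 vCPU → host 1 (remaining 42 vCPU)
22 vCPU → host 1 (remaining 20 vCPU)
27 vCPU → host 2 (remaining 37 vCPU)
27 vCPU → host 2 (remaining 10 vCPU)
24 vCPU → host 3 (remaining 40 vCPU)
27 vCPU → host 3 (remaining 13 vCPU)
22 vCPU → host 4 (remaining 42 vCPU)
21 vCPU → host 4 (remaining 21 vCPU)
26 vCPU → host 5 (remaining 38 vCPU)
Final hosts: [22,22] [27,27] [24,27] [22,21] [26].

5 hosts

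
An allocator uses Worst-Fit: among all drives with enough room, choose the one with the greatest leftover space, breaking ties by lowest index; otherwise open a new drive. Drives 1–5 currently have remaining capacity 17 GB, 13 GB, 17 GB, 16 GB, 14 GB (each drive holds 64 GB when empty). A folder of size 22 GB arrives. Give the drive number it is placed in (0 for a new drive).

0

No drive has ≥ 22 GB free, so a new drive is opened.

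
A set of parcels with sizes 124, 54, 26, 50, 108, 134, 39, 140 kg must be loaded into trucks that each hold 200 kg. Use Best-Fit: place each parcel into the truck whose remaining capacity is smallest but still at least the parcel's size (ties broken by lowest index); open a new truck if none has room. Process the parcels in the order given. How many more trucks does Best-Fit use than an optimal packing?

Best-Fit: [124,54] [26,50,108] [134,39] [140] → 4 trucks.
Total size 675 kg; any packing needs at least ⌈675/200⌉ = 4 trucks.
So 4 is already optimal.

0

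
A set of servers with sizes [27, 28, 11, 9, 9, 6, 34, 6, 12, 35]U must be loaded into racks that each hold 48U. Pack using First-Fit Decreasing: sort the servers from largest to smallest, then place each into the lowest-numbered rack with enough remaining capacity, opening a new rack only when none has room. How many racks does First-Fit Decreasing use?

4

Sorted descending: 35, 34, 28, 27, 12, 11, 9, 9, 6, 6.
35U → rack 1 (remaining 13U)
34U → rack 2 (remaining 14U)
28U → rack 3 (remaining 20U)
27U → rack 4 (remaining 21U)
12U → rack 1 (remaining 1U)
11U → rack 2 (remaining 3U)
9U → rack 3 (remaining 11U)
9U → rack 3 (remaining 2U)
6U → rack 4 (remaining 15U)
6U → rack 4 (remaining 9U)
Final racks: [35,12] [34,11] [28,9,9] [27,6,6].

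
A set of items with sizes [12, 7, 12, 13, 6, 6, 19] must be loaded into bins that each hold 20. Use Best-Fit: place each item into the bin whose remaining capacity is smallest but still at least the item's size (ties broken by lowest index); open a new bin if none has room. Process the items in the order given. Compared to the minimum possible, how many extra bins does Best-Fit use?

Best-Fit: [12,7] [12,6] [13,6] [19] → 4 bins.
Total size 75; any packing needs at least ⌈75/20⌉ = 4 bins.
So 4 is already optimal.

0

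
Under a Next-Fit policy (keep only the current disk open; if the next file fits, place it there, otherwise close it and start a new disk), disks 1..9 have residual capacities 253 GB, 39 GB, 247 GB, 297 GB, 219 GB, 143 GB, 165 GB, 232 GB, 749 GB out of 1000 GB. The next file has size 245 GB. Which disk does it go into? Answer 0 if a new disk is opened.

Next-Fit only looks at disk 9, which has 749 GB free.
245 GB fits there.

9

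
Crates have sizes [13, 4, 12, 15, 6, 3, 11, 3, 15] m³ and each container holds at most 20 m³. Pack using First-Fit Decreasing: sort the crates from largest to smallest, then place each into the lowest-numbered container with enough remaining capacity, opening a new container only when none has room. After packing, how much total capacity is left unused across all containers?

Sorted descending: 15, 15, 13, 12, 11, 6, 4, 3, 3.
container 1: place 15 m³, 5 m³ left
container 2: place 15 m³, 5 m³ left
container 3: place 13 m³, 7 m³ left
container 4: place 12 m³, 8 m³ left
container 5: place 11 m³, 9 m³ left
container 3: place 6 m³, 1 m³ left
container 1: place 4 m³, 1 m³ left
container 2: place 3 m³, 2 m³ left
container 4: place 3 m³, 5 m³ left
5 containers × 20 m³ = 100 m³; used 82 m³; unused 18 m³.

18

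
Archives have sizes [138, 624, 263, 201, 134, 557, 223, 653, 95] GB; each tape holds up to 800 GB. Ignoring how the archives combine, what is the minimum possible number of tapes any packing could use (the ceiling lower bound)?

4 tapes

Total size = 138 + 624 + 263 + 201 + 134 + 557 + 223 + 653 + 95 = 2888 GB.
⌈2888 / 800⌉ = 4.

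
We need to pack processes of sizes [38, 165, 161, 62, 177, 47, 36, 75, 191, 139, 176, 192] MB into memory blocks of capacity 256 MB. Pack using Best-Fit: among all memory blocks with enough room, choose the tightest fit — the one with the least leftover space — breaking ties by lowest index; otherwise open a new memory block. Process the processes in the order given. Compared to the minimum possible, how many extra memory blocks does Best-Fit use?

0

Best-Fit: [38,165,47] [161,62] [177,36] [75,139] [191] [176] [192] → 7 memory blocks.
7 processes exceed 128 MB (half the capacity), and no two of those can share a memory block, so at least 7 memory blocks are needed.
So 7 is already optimal.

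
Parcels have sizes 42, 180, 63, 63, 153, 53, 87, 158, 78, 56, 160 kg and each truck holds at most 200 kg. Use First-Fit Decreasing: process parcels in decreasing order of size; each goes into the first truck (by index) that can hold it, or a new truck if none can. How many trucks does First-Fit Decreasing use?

7

Sorted descending: 180, 160, 158, 153, 87, 78, 63, 63, 56, 53, 42.
180 kg → truck 1 (remaining 20 kg)
160 kg → truck 2 (remaining 40 kg)
158 kg → truck 3 (remaining 42 kg)
153 kg → truck 4 (remaining 47 kg)
87 kg → truck 5 (remaining 113 kg)
78 kg → truck 5 (remaining 35 kg)
63 kg → truck 6 (remaining 137 kg)
63 kg → truck 6 (remaining 74 kg)
56 kg → truck 6 (remaining 18 kg)
53 kg → truck 7 (remaining 147 kg)
42 kg → truck 3 (remaining 0 kg)
Final trucks: [180] [160] [158,42] [153] [87,78] [63,63,56] [53].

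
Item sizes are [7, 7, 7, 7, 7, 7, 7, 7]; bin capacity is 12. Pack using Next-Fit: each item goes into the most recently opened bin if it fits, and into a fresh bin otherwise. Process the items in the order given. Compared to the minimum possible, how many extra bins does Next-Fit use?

0

Next-Fit: [7] [7] [7] [7] [7] [7] [7] [7] → 8 bins.
8 items exceed 6 (half the capacity), and no two of those can share a bin, so at least 8 bins are needed.
So 8 is already optimal.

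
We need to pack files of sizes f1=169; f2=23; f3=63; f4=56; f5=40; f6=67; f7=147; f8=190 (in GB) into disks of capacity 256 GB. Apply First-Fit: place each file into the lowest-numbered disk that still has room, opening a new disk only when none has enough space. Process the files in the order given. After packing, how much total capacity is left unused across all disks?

Put f1 (169 GB) in disk 1; 87 GB remain.
Put f2 (23 GB) in disk 1; 64 GB remain.
Put f3 (63 GB) in disk 1; 1 GB remain.
Put f4 (56 GB) in disk 2; 200 GB remain.
Put f5 (40 GB) in disk 2; 160 GB remain.
Put f6 (67 GB) in disk 2; 93 GB remain.
Put f7 (147 GB) in disk 3; 109 GB remain.
Put f8 (190 GB) in disk 4; 66 GB remain.
4 disks × 256 GB = 1024 GB; used 755 GB; unused 269 GB.

269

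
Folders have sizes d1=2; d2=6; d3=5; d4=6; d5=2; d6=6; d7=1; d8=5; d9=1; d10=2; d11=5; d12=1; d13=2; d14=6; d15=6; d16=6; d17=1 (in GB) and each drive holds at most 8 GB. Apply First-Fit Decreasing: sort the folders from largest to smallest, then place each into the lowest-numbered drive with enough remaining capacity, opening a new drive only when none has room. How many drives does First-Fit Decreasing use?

9

Sorted descending: 6, 6, 6, 6, 6, 6, 5, 5, 5, 2, 2, 2, 2, 1, 1, 1, 1.
Put 6 GB in drive 1; 2 GB remain.
Put 6 GB in drive 2; 2 GB remain.
Put 6 GB in drive 3; 2 GB remain.
Put 6 GB in drive 4; 2 GB remain.
Put 6 GB in drive 5; 2 GB remain.
Put 6 GB in drive 6; 2 GB remain.
Put 5 GB in drive 7; 3 GB remain.
Put 5 GB in drive 8; 3 GB remain.
Put 5 GB in drive 9; 3 GB remain.
Put 2 GB in drive 1; 0 GB remain.
Put 2 GB in drive 2; 0 GB remain.
Put 2 GB in drive 3; 0 GB remain.
Put 2 GB in drive 4; 0 GB remain.
Put 1 GB in drive 5; 1 GB remain.
Put 1 GB in drive 5; 0 GB remain.
Put 1 GB in drive 6; 1 GB remain.
Put 1 GB in drive 6; 0 GB remain.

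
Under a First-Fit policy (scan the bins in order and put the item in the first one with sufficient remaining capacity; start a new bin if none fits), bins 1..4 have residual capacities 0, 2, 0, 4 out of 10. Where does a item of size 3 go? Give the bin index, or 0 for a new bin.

4

Bins with room: bin 4 (4).
The first with room is bin 4.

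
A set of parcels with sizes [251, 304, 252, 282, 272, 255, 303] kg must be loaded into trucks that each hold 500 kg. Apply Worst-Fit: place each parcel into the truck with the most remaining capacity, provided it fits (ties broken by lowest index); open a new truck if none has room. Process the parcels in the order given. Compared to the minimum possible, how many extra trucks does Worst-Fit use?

Worst-Fit: [251] [304] [252] [282] [272] [255] [303] → 7 trucks.
7 parcels exceed 250 kg (half the capacity), and no two of those can share a truck, so at least 7 trucks are needed.
So 7 is already optimal.

0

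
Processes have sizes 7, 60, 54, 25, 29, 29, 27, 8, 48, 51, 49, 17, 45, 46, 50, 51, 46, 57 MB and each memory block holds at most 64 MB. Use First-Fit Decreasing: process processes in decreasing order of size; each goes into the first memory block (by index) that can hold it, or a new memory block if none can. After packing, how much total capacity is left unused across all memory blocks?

133

Sorted descending: 60, 57, 54, 51, 51, 50, 49, 48, 46, 46, 45, 29, 29, 27, 25, 17, 8, 7.
60 MB → memory block 1 (remaining 4 MB)
57 MB → memory block 2 (remaining 7 MB)
54 MB → memory block 3 (remaining 10 MB)
51 MB → memory block 4 (remaining 13 MB)
51 MB → memory block 5 (remaining 13 MB)
50 MB → memory block 6 (remaining 14 MB)
49 MB → memory block 7 (remaining 15 MB)
48 MB → memory block 8 (remaining 16 MB)
46 MB → memory block 9 (remaining 18 MB)
46 MB → memory block 10 (remaining 18 MB)
45 MB → memory block 11 (remaining 19 MB)
29 MB → memory block 12 (remaining 35 MB)
29 MB → memory block 12 (remaining 6 MB)
27 MB → memory block 13 (remaining 37 MB)
25 MB → memory block 13 (remaining 12 MB)
17 MB → memory block 9 (remaining 1 MB)
8 MB → memory block 3 (remaining 2 MB)
7 MB → memory block 2 (remaining 0 MB)
13 memory blocks × 64 MB = 832 MB; used 699 MB; unused 133 MB.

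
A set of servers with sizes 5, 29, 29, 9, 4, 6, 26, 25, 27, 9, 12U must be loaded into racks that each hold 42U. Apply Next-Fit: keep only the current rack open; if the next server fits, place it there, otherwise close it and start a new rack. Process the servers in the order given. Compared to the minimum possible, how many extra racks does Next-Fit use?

1

Next-Fit: [5,29] [29,9,4] [6,26] [25] [27,9] [12] → 6 racks.
Total size 181U; any packing needs at least ⌈181/42⌉ = 5 racks.
An optimal packing achieves that bound: [29,12] [29,9,4] [27,9,6] [26,5] [25] → 5 racks.
Excess: 6 − 5 = 1.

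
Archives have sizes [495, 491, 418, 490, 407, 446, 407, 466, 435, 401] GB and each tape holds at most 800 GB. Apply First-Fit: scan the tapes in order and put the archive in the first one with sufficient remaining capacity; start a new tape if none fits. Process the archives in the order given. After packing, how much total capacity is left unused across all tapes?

3544

495 GB → tape 1 (remaining 305 GB)
491 GB → tape 2 (remaining 309 GB)
418 GB → tape 3 (remaining 382 GB)
490 GB → tape 4 (remaining 310 GB)
407 GB → tape 5 (remaining 393 GB)
446 GB → tape 6 (remaining 354 GB)
407 GB → tape 7 (remaining 393 GB)
466 GB → tape 8 (remaining 334 GB)
435 GB → tape 9 (remaining 365 GB)
401 GB → tape 10 (remaining 399 GB)
10 tapes × 800 GB = 8000 GB; used 4456 GB; unused 3544 GB.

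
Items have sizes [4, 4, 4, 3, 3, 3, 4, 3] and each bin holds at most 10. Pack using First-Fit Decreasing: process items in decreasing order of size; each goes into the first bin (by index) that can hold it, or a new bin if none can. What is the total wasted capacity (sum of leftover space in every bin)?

Sorted descending: 4, 4, 4, 4, 3, 3, 3, 3.
Put 4 in bin 1; 6 remain.
Put 4 in bin 1; 2 remain.
Put 4 in bin 2; 6 remain.
Put 4 in bin 2; 2 remain.
Put 3 in bin 3; 7 remain.
Put 3 in bin 3; 4 remain.
Put 3 in bin 3; 1 remain.
Put 3 in bin 4; 7 remain.
4 bins × 10 = 40; used 28; unused 12.

12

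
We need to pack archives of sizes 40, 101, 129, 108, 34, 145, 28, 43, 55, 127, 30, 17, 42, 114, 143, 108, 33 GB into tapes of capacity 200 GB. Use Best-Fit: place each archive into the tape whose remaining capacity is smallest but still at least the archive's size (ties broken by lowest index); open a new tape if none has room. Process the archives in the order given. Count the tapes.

40 GB → tape 1 (remaining 160 GB)
101 GB → tape 1 (remaining 59 GB)
129 GB → tape 2 (remaining 71 GB)
108 GB → tape 3 (remaining 92 GB)
34 GB → tape 1 (remaining 25 GB)
145 GB → tape 4 (remaining 55 GB)
28 GB → tape 4 (remaining 27 GB)
43 GB → tape 2 (remaining 28 GB)
55 GB → tape 3 (remaining 37 GB)
127 GB → tape 5 (remaining 73 GB)
30 GB → tape 3 (remaining 7 GB)
17 GB → tape 1 (remaining 8 GB)
42 GB → tape 5 (remaining 31 GB)
114 GB → tape 6 (remaining 86 GB)
143 GB → tape 7 (remaining 57 GB)
108 GB → tape 8 (remaining 92 GB)
33 GB → tape 7 (remaining 24 GB)

8 tapes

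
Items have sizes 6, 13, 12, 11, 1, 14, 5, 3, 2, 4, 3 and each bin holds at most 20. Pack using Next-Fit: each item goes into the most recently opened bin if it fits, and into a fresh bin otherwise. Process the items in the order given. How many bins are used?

5 bins

bin 1: place 6, 14 left
bin 1: place 13, 1 left
bin 2: place 12, 8 left
bin 3: place 11, 9 left
bin 3: place 1, 8 left
bin 4: place 14, 6 left
bin 4: place 5, 1 left
bin 5: place 3, 17 left
bin 5: place 2, 15 left
bin 5: place 4, 11 left
bin 5: place 3, 8 left
Final bins: [6,13] [12] [11,1] [14,5] [3,2,4,3].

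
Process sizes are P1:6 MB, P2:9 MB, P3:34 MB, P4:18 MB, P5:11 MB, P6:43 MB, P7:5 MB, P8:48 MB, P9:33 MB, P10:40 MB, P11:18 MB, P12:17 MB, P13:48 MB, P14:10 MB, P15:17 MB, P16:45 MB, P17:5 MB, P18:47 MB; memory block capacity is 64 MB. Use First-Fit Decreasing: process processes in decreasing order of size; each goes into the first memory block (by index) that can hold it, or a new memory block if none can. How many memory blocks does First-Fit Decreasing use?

Sorted descending: 48, 48, 47, 45, 43, 40, 34, 33, 18, 18, 17, 17, 11, 10, 9, 6, 5, 5.
memory block 1: place 48 MB, 16 MB left
memory block 2: place 48 MB, 16 MB left
memory block 3: place 47 MB, 17 MB left
memory block 4: place 45 MB, 19 MB left
memory block 5: place 43 MB, 21 MB left
memory block 6: place 40 MB, 24 MB left
memory block 7: place 34 MB, 30 MB left
memory block 8: place 33 MB, 31 MB left
memory block 4: place 18 MB, 1 MB left
memory block 5: place 18 MB, 3 MB left
memory block 3: place 17 MB, 0 MB left
memory block 6: place 17 MB, 7 MB left
memory block 1: place 11 MB, 5 MB left
memory block 2: place 10 MB, 6 MB left
memory block 7: place 9 MB, 21 MB left
memory block 2: place 6 MB, 0 MB left
memory block 1: place 5 MB, 0 MB left
memory block 6: place 5 MB, 2 MB left
Final memory blocks: [48,11,5] [48,10,6] [47,17] [45,18] [43,18] [40,17,5] [34,9] [33].

8 memory blocks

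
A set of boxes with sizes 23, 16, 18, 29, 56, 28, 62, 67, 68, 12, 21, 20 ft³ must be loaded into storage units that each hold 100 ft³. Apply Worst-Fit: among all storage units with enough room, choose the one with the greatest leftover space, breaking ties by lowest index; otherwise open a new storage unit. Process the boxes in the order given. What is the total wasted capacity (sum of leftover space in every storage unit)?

Put 23 ft³ in storage unit 1; 77 ft³ remain.
Put 16 ft³ in storage unit 1; 61 ft³ remain.
Put 18 ft³ in storage unit 1; 43 ft³ remain.
Put 29 ft³ in storage unit 1; 14 ft³ remain.
Put 56 ft³ in storage unit 2; 44 ft³ remain.
Put 28 ft³ in storage unit 2; 16 ft³ remain.
Put 62 ft³ in storage unit 3; 38 ft³ remain.
Put 67 ft³ in storage unit 4; 33 ft³ remain.
Put 68 ft³ in storage unit 5; 32 ft³ remain.
Put 12 ft³ in storage unit 3; 26 ft³ remain.
Put 21 ft³ in storage unit 4; 12 ft³ remain.
Put 20 ft³ in storage unit 5; 12 ft³ remain.
5 storage units × 100 ft³ = 500 ft³; used 420 ft³; unused 80 ft³.

80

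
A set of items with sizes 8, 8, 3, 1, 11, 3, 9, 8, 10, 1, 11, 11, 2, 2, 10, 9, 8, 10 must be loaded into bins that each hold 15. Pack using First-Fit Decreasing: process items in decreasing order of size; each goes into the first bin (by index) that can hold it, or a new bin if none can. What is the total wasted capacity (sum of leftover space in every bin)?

55

Sorted descending: 11, 11, 11, 10, 10, 10, 9, 9, 8, 8, 8, 8, 3, 3, 2, 2, 1, 1.
bin 1: place 11, 4 left
bin 2: place 11, 4 left
bin 3: place 11, 4 left
bin 4: place 10, 5 left
bin 5: place 10, 5 left
bin 6: place 10, 5 left
bin 7: place 9, 6 left
bin 8: place 9, 6 left
bin 9: place 8, 7 left
bin 10: place 8, 7 left
bin 11: place 8, 7 left
bin 12: place 8, 7 left
bin 1: place 3, 1 left
bin 2: place 3, 1 left
bin 3: place 2, 2 left
bin 3: place 2, 0 left
bin 1: place 1, 0 left
bin 2: place 1, 0 left
12 bins × 15 = 180; used 125; unused 55.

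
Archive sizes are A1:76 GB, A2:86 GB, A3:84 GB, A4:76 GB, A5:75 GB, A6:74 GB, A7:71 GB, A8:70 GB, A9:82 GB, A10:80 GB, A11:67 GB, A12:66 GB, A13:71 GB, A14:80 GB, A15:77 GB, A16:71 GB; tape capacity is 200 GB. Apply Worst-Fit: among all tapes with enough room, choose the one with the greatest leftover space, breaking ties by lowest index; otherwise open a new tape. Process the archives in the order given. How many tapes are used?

8

A1 (76 GB) → tape 1 (remaining 124 GB)
A2 (86 GB) → tape 1 (remaining 38 GB)
A3 (84 GB) → tape 2 (remaining 116 GB)
A4 (76 GB) → tape 2 (remaining 40 GB)
A5 (75 GB) → tape 3 (remaining 125 GB)
A6 (74 GB) → tape 3 (remaining 51 GB)
A7 (71 GB) → tape 4 (remaining 129 GB)
A8 (70 GB) → tape 4 (remaining 59 GB)
A9 (82 GB) → tape 5 (remaining 118 GB)
A10 (80 GB) → tape 5 (remaining 38 GB)
A11 (67 GB) → tape 6 (remaining 133 GB)
A12 (66 GB) → tape 6 (remaining 67 GB)
A13 (71 GB) → tape 7 (remaining 129 GB)
A14 (80 GB) → tape 7 (remaining 49 GB)
A15 (77 GB) → tape 8 (remaining 123 GB)
A16 (71 GB) → tape 8 (remaining 52 GB)
Final tapes: [76,86] [84,76] [75,74] [71,70] [82,80] [67,66] [71,80] [77,71].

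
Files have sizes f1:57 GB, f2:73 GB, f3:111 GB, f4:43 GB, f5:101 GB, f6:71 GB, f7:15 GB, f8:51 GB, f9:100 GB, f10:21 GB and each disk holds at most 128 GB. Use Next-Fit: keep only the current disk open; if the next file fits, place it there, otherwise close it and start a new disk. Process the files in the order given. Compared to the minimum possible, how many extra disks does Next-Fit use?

2

Next-Fit: [57] [73] [111] [43] [101] [71,15] [51] [100,21] → 8 disks.
Total size 643 GB; any packing needs at least ⌈643/128⌉ = 6 disks.
An optimal packing achieves that bound: [111,15] [101,21] [100] [73,51] [71,57] [43] → 6 disks.
Excess: 8 − 6 = 2.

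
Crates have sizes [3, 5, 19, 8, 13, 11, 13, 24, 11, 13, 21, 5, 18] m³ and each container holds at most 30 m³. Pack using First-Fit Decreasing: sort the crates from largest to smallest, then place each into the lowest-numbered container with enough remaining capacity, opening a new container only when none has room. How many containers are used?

6 containers

Sorted descending: 24, 21, 19, 18, 13, 13, 13, 11, 11, 8, 5, 5, 3.
container 1: place 24 m³, 6 m³ left
container 2: place 21 m³, 9 m³ left
container 3: place 19 m³, 11 m³ left
container 4: place 18 m³, 12 m³ left
container 5: place 13 m³, 17 m³ left
container 5: place 13 m³, 4 m³ left
container 6: place 13 m³, 17 m³ left
container 3: place 11 m³, 0 m³ left
container 4: place 11 m³, 1 m³ left
container 2: place 8 m³, 1 m³ left
container 1: place 5 m³, 1 m³ left
container 6: place 5 m³, 12 m³ left
container 5: place 3 m³, 1 m³ left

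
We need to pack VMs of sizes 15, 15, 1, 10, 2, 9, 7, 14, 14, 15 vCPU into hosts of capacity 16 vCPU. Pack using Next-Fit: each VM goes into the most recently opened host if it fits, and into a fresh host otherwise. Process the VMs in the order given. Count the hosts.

Put 15 vCPU in host 1; 1 vCPU remain.
Put 15 vCPU in host 2; 1 vCPU remain.
Put 1 vCPU in host 2; 0 vCPU remain.
Put 10 vCPU in host 3; 6 vCPU remain.
Put 2 vCPU in host 3; 4 vCPU remain.
Put 9 vCPU in host 4; 7 vCPU remain.
Put 7 vCPU in host 4; 0 vCPU remain.
Put 14 vCPU in host 5; 2 vCPU remain.
Put 14 vCPU in host 6; 2 vCPU remain.
Put 15 vCPU in host 7; 1 vCPU remain.
Final hosts: [15] [15,1] [10,2] [9,7] [14] [14] [15].

7 hosts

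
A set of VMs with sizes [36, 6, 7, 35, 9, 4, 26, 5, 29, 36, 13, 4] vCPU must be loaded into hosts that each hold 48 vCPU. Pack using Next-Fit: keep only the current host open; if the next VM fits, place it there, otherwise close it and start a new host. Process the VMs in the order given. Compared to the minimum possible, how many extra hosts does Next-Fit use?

Next-Fit: [36,6] [7,35] [9,4,26,5] [29] [36] [13,4] → 6 hosts.
Total size 210 vCPU; any packing needs at least ⌈210/48⌉ = 5 hosts.
An optimal packing achieves that bound: [36,9] [36,7,5] [35,13] [29,6,4,4] [26] → 5 hosts.
Excess: 6 − 5 = 1.

1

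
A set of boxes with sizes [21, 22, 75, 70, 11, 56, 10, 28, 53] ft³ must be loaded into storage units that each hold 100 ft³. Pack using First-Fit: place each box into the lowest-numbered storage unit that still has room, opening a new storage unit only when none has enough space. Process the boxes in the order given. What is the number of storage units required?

storage unit 1: place 21 ft³, 79 ft³ left
storage unit 1: place 22 ft³, 57 ft³ left
storage unit 2: place 75 ft³, 25 ft³ left
storage unit 3: place 70 ft³, 30 ft³ left
storage unit 1: place 11 ft³, 46 ft³ left
storage unit 4: place 56 ft³, 44 ft³ left
storage unit 1: place 10 ft³, 36 ft³ left
storage unit 1: place 28 ft³, 8 ft³ left
storage unit 5: place 53 ft³, 47 ft³ left
Final storage units: [21,22,11,10,28] [75] [70] [56] [53].

5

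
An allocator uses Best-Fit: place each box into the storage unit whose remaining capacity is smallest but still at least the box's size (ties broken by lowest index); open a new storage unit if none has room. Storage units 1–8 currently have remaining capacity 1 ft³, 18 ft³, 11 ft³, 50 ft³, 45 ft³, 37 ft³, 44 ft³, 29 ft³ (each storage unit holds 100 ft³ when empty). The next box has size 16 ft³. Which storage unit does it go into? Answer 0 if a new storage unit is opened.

Storage units with room: storage unit 2 (18 ft³), storage unit 4 (50 ft³), storage unit 5 (45 ft³), storage unit 6 (37 ft³), storage unit 7 (44 ft³), storage unit 8 (29 ft³).
Tightest fit is storage unit 2 with 18 ft³ free.

2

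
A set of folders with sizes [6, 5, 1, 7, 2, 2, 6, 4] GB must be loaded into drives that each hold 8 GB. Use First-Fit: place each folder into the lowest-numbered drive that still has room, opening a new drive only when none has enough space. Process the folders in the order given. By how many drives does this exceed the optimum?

0

First-Fit: [6,1] [5,2] [7] [2,6] [4] → 5 drives.
Total size 33 GB; any packing needs at least ⌈33/8⌉ = 5 drives.
So 5 is already optimal.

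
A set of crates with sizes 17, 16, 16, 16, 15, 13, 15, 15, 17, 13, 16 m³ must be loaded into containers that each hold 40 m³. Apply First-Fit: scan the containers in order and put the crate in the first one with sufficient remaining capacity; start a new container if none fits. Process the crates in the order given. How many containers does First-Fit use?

6 containers

container 1: place 17 m³, 23 m³ left
container 1: place 16 m³, 7 m³ left
container 2: place 16 m³, 24 m³ left
container 2: place 16 m³, 8 m³ left
container 3: place 15 m³, 25 m³ left
container 3: place 13 m³, 12 m³ left
container 4: place 15 m³, 25 m³ left
container 4: place 15 m³, 10 m³ left
container 5: place 17 m³, 23 m³ left
container 5: place 13 m³, 10 m³ left
container 6: place 16 m³, 24 m³ left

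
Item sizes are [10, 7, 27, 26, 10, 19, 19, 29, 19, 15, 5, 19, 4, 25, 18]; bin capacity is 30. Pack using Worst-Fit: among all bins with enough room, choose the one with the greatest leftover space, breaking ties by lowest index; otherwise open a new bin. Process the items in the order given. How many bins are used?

Put 10 in bin 1; 20 remain.
Put 7 in bin 1; 13 remain.
Put 27 in bin 2; 3 remain.
Put 26 in bin 3; 4 remain.
Put 10 in bin 1; 3 remain.
Put 19 in bin 4; 11 remain.
Put 19 in bin 5; 11 remain.
Put 29 in bin 6; 1 remain.
Put 19 in bin 7; 11 remain.
Put 15 in bin 8; 15 remain.
Put 5 in bin 8; 10 remain.
Put 19 in bin 9; 11 remain.
Put 4 in bin 4; 7 remain.
Put 25 in bin 10; 5 remain.
Put 18 in bin 11; 12 remain.
Final bins: [10,7,10] [27] [26] [19,4] [19] [29] [19] [15,5] [19] [25] [18].

11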